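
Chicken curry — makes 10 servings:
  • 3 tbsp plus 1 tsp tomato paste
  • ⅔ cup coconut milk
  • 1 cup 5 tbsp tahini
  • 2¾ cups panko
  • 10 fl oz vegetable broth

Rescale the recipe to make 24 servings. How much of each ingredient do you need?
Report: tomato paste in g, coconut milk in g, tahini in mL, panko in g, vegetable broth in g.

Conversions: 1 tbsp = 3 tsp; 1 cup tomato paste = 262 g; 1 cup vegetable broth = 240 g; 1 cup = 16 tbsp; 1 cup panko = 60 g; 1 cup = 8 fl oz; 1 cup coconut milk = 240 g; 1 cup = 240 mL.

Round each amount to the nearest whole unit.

Scaling factor: 24/10 = 12/5 = 2.4.
tomato paste: (3 tbsp + 1 tsp = 10/3 tbsp) × 12/5 ÷ 16 tbsp/cup × 262 g/cup = 131 g
coconut milk: 2/3 cup × 12/5 × 240 g/cup = 384 g
tahini: (1 cup + 5 tbsp = 1.3125 cup) × 12/5 × 240 mL/cup = 756 mL
panko: 2.75 cup × 12/5 × 60 g/cup = 396 g
vegetable broth: 10 fl oz × 12/5 ÷ 8 fl oz/cup × 240 g/cup = 720 g

tomato paste: 131 g; coconut milk: 384 g; tahini: 756 mL; panko: 396 g; vegetable broth: 720 g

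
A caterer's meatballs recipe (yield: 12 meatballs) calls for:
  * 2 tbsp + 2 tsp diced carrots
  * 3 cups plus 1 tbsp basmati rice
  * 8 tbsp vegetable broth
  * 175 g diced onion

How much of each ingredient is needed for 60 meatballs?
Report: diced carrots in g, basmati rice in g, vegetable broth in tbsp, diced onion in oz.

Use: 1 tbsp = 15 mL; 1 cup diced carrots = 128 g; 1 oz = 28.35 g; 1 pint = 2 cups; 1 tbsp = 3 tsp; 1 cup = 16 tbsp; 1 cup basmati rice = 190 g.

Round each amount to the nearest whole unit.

Scaling factor: 60/12 = 5.
diced carrots: (2 tbsp + 2 tsp = 8/3 tbsp) × 5 ÷ 16 tbsp/cup × 128 g/cup ≈ 107 g
basmati rice: (3 cup + 1 tbsp = 3.0625 cup) × 5 × 190 g/cup ≈ 2909 g
vegetable broth: 8 tbsp × 5 = 40 tbsp
diced onion: 175 g × 5 ÷ 28.35 g/oz ≈ 31 oz

diced carrots: 107 g; basmati rice: 2909 g; vegetable broth: 40 tbsp; diced onion: 31 oz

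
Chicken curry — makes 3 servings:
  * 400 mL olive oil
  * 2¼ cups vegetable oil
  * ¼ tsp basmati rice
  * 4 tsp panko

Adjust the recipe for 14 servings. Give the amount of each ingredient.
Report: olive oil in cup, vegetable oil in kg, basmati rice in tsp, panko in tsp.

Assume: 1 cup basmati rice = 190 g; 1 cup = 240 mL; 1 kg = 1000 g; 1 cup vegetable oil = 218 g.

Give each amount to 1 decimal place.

Scaling factor: 14/3.
olive oil: 400 mL × 14/3 ÷ 240 mL/cup ≈ 7.8 cup
vegetable oil: 2.25 cup × 14/3 × 218 g/cup ÷ 1000 g/kg ≈ 2.3 kg
basmati rice: 0.25 tsp × 14/3 ≈ 1.2 tsp
panko: 4 tsp × 14/3 ≈ 18.7 tsp

olive oil: 7.8 cup; vegetable oil: 2.3 kg; basmati rice: 1.2 tsp; panko: 18.7 tsp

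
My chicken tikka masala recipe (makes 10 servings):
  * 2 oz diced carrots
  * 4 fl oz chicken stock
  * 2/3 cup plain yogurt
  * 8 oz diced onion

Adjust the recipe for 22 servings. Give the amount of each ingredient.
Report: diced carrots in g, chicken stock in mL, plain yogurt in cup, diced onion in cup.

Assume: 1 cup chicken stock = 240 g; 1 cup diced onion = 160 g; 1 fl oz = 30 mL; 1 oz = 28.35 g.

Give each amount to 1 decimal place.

diced carrots: 124.7 g; chicken stock: 264.0 mL; plain yogurt: 1.5 cup; diced onion: 3.1 cup

Scaling factor: 22/10 = 11/5 = 2.2.
diced carrots: 2 oz × 11/5 × 28.35 g/oz ≈ 124.7 g
chicken stock: 4 fl oz × 11/5 × 30 mL/fl oz = 264.0 mL
plain yogurt: 2/3 cup × 11/5 ≈ 1.5 cup
diced onion: 8 oz × 11/5 × 28.35 g/oz ÷ 160 g/cup ≈ 3.1 cup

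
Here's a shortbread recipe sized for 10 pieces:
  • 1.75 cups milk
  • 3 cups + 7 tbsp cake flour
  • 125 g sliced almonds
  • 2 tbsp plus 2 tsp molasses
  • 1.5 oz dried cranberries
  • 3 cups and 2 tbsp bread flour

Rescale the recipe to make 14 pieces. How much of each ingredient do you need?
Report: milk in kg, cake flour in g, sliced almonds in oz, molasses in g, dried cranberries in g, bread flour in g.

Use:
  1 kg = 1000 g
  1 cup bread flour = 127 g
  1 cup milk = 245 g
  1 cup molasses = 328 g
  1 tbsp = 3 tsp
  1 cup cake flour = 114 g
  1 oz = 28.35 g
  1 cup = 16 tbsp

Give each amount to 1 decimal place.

Scaling factor: 14/10 = 7/5 = 1.4.
milk: 1.75 cup × 7/5 × 245 g/cup ÷ 1000 g/kg ≈ 0.6 kg
cake flour: (3 cup + 7 tbsp = 3.4375 cup) × 7/5 × 114 g/cup ≈ 548.6 g
sliced almonds: 125 g × 7/5 ÷ 28.35 g/oz ≈ 6.2 oz
molasses: (2 tbsp + 2 tsp = 8/3 tbsp) × 7/5 ÷ 16 tbsp/cup × 328 g/cup ≈ 76.5 g
dried cranberries: 1.5 oz × 7/5 × 28.35 g/oz ≈ 59.5 g
bread flour: (3 cup + 2 tbsp = 3.125 cup) × 7/5 × 127 g/cup ≈ 555.6 g

milk: 0.6 kg; cake flour: 548.6 g; sliced almonds: 6.2 oz; molasses: 76.5 g; dried cranberries: 59.5 g; bread flour: 555.6 g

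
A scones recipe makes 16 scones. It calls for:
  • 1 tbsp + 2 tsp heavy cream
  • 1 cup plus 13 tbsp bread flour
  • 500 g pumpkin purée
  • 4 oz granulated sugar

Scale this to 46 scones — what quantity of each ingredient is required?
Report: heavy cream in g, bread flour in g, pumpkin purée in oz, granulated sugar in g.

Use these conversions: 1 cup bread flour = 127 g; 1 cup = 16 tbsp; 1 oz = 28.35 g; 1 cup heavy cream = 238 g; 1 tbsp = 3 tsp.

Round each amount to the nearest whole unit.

Scaling factor: 46/16 = 23/8 = 2.875.
heavy cream: (1 tbsp + 2 tsp = 5/3 tbsp) × 23/8 ÷ 16 tbsp/cup × 238 g/cup ≈ 71 g
bread flour: (1 cup + 13 tbsp = 1.8125 cup) × 23/8 × 127 g/cup ≈ 662 g
pumpkin purée: 500 g × 23/8 ÷ 28.35 g/oz ≈ 51 oz
granulated sugar: 4 oz × 23/8 × 28.35 g/oz ≈ 326 g

heavy cream: 71 g; bread flour: 662 g; pumpkin purée: 51 oz; granulated sugar: 326 g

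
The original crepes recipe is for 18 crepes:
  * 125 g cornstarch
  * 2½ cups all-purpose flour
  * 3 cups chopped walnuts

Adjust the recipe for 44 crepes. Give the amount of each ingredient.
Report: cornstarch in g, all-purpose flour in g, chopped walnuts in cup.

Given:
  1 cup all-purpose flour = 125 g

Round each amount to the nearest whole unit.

cornstarch: 306 g; all-purpose flour: 764 g; chopped walnuts: 7 cup

Scaling factor: 44/18 = 22/9.
cornstarch: 125 g × 22/9 ≈ 306 g
all-purpose flour: 2.5 cup × 22/9 × 125 g/cup ≈ 764 g
chopped walnuts: 3 cup × 22/9 ≈ 7 cup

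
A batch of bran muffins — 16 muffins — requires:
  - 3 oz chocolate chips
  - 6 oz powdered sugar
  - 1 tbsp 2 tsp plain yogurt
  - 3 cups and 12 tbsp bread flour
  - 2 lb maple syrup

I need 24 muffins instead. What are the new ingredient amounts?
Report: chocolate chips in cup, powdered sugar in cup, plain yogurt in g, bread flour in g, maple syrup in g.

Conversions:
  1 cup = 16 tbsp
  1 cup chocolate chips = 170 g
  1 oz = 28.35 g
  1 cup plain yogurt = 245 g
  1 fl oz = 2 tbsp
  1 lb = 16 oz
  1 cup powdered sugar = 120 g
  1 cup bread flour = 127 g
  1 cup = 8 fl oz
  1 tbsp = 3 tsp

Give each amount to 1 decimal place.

Scaling factor: 24/16 = 3/2 = 1.5.
chocolate chips: 3 oz × 3/2 × 28.35 g/oz ÷ 170 g/cup ≈ 0.8 cup
powdered sugar: 6 oz × 3/2 × 28.35 g/oz ÷ 120 g/cup ≈ 2.1 cup
plain yogurt: (1 tbsp + 2 tsp = 5/3 tbsp) × 3/2 ÷ 16 tbsp/cup × 245 g/cup ≈ 38.3 g
bread flour: (3 cup + 12 tbsp = 3.75 cup) × 3/2 × 127 g/cup ≈ 714.4 g
maple syrup: 2 lb × 3/2 × 16 oz/lb × 28.35 g/oz = 1360.8 g

chocolate chips: 0.8 cup; powdered sugar: 2.1 cup; plain yogurt: 38.3 g; bread flour: 714.4 g; maple syrup: 1360.8 g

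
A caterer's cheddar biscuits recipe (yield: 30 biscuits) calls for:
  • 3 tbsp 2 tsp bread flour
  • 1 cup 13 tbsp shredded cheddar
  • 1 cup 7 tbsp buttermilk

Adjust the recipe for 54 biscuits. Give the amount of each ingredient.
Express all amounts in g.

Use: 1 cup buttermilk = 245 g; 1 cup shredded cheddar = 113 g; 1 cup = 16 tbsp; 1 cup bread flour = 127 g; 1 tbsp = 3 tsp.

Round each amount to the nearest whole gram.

bread flour: 52 g; shredded cheddar: 369 g; buttermilk: 634 g

Scaling factor: 54/30 = 9/5 = 1.8.
bread flour: (3 tbsp + 2 tsp = 11/3 tbsp) × 9/5 ÷ 16 tbsp/cup × 127 g/cup ≈ 52 g
shredded cheddar: (1 cup + 13 tbsp = 1.8125 cup) × 9/5 × 113 g/cup ≈ 369 g
buttermilk: (1 cup + 7 tbsp = 1.4375 cup) × 9/5 × 245 g/cup ≈ 634 g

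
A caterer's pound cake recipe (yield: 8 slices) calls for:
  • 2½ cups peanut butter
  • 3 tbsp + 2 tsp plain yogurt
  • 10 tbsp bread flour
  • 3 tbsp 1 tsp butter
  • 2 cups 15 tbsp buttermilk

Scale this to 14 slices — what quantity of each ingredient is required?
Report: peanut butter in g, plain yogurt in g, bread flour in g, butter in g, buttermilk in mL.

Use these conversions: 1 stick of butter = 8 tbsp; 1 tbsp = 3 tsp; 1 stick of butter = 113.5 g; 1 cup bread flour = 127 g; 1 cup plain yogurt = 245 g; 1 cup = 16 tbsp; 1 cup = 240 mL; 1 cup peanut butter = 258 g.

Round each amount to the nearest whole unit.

Scaling factor: 14/8 = 7/4 = 1.75.
peanut butter: 2.5 cup × 7/4 × 258 g/cup ≈ 1129 g
plain yogurt: (3 tbsp + 2 tsp = 11/3 tbsp) × 7/4 ÷ 16 tbsp/cup × 245 g/cup ≈ 98 g
bread flour: 10 tbsp × 7/4 ÷ 16 tbsp/cup × 127 g/cup ≈ 139 g
butter: (3 tbsp + 1 tsp = 10/3 tbsp) × 7/4 ÷ 8 tbsp/stick × 113.5 g/stick ≈ 83 g
buttermilk: (2 cup + 15 tbsp = 2.9375 cup) × 7/4 × 240 mL/cup ≈ 1234 mL

peanut butter: 1129 g; plain yogurt: 98 g; bread flour: 139 g; butter: 83 g; buttermilk: 1234 mL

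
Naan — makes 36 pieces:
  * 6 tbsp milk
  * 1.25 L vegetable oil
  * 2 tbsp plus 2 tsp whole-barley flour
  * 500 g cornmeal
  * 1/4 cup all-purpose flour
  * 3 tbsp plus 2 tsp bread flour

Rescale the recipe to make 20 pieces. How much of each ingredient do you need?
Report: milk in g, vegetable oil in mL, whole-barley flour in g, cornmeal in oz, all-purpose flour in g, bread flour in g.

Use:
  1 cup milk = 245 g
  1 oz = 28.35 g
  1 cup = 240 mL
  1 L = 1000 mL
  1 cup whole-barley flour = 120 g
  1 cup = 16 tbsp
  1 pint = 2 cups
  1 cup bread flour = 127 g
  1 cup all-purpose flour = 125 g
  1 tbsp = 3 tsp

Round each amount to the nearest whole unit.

Scaling factor: 20/36 = 5/9.
milk: 6 tbsp × 5/9 ÷ 16 tbsp/cup × 245 g/cup ≈ 51 g
vegetable oil: 1.25 L × 5/9 × 1000 mL/L ≈ 694 mL
whole-barley flour: (2 tbsp + 2 tsp = 8/3 tbsp) × 5/9 ÷ 16 tbsp/cup × 120 g/cup ≈ 11 g
cornmeal: 500 g × 5/9 ÷ 28.35 g/oz ≈ 10 oz
all-purpose flour: 0.25 cup × 5/9 × 125 g/cup ≈ 17 g
bread flour: (3 tbsp + 2 tsp = 11/3 tbsp) × 5/9 ÷ 16 tbsp/cup × 127 g/cup ≈ 16 g

milk: 51 g; vegetable oil: 694 mL; whole-barley flour: 11 g; cornmeal: 10 oz; all-purpose flour: 17 g; bread flour: 16 g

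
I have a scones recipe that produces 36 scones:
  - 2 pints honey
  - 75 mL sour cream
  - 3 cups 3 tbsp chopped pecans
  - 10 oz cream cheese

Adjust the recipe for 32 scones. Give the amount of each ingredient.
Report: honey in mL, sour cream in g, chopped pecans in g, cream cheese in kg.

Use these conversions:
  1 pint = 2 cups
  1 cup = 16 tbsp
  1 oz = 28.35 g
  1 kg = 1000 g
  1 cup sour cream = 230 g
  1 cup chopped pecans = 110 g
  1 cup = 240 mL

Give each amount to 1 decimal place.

Scaling factor: 32/36 = 8/9.
honey: 2 pint × 8/9 × 2 cup/pint × 240 mL/cup ≈ 853.3 mL
sour cream: 75 mL × 8/9 ÷ 240 mL/cup × 230 g/cup ≈ 63.9 g
chopped pecans: (3 cup + 3 tbsp = 3.1875 cup) × 8/9 × 110 g/cup ≈ 311.7 g
cream cheese: 10 oz × 8/9 × 28.35 g/oz ÷ 1000 g/kg ≈ 0.3 kg

honey: 853.3 mL; sour cream: 63.9 g; chopped pecans: 311.7 g; cream cheese: 0.3 kg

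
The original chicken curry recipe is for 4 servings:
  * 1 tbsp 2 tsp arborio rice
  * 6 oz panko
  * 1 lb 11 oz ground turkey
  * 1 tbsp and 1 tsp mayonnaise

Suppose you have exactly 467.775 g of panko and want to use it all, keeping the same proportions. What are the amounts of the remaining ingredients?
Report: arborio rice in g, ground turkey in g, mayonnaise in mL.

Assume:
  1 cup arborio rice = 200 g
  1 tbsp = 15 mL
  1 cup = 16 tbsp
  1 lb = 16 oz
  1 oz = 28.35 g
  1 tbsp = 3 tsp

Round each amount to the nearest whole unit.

arborio rice: 57 g; ground turkey: 2105 g; mayonnaise: 55 mL

The original recipe has 170.1 g of panko, so the scaling factor is 467.775 ÷ 170.1 = 11/4 = 2.75.
arborio rice: (1 tbsp + 2 tsp = 5/3 tbsp) × 11/4 ÷ 16 tbsp/cup × 200 g/cup ≈ 57 g
ground turkey: (1 lb + 11 oz = 1.6875 lb) × 11/4 × 16 oz/lb × 28.35 g/oz ≈ 2105 g
mayonnaise: (1 tbsp + 1 tsp = 4/3 tbsp) × 11/4 × 15 mL/tbsp = 55 mL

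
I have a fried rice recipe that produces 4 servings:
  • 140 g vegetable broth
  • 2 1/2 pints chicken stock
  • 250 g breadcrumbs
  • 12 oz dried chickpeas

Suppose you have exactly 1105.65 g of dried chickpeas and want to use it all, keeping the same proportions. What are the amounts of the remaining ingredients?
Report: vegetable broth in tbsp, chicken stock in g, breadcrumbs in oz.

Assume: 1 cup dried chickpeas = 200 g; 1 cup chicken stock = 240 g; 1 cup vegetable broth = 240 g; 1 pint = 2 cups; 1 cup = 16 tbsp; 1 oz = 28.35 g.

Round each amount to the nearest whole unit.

The original recipe has 340.2 g of dried chickpeas, so the scaling factor is 1105.65 ÷ 340.2 = 13/4 = 3.25.
vegetable broth: 140 g × 13/4 ÷ 240 g/cup × 16 tbsp/cup ≈ 30 tbsp
chicken stock: 2.5 pint × 13/4 × 2 cup/pint × 240 g/cup = 3900 g
breadcrumbs: 250 g × 13/4 ÷ 28.35 g/oz ≈ 29 oz

vegetable broth: 30 tbsp; chicken stock: 3900 g; breadcrumbs: 29 oz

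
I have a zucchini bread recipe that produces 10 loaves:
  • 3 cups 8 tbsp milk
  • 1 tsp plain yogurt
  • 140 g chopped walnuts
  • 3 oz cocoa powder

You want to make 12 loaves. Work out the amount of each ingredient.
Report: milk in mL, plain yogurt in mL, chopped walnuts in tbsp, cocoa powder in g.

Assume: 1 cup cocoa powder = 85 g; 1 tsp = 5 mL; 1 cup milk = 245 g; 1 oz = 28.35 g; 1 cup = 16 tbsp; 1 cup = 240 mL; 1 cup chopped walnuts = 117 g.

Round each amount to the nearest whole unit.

Scaling factor: 12/10 = 6/5 = 1.2.
milk: (3 cup + 8 tbsp = 3.5 cup) × 6/5 × 240 mL/cup = 1008 mL
plain yogurt: 1 tsp × 6/5 × 5 mL/tsp = 6 mL
chopped walnuts: 140 g × 6/5 ÷ 117 g/cup × 16 tbsp/cup ≈ 23 tbsp
cocoa powder: 3 oz × 6/5 × 28.35 g/oz ≈ 102 g

milk: 1008 mL; plain yogurt: 6 mL; chopped walnuts: 23 tbsp; cocoa powder: 102 g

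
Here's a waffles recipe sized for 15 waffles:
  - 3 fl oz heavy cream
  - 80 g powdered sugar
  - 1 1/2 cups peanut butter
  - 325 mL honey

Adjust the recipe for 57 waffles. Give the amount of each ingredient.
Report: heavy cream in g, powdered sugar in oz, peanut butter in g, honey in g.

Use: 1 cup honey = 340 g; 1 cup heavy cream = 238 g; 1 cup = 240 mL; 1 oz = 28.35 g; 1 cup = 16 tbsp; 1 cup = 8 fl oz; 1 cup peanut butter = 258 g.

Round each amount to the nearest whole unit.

heavy cream: 339 g; powdered sugar: 11 oz; peanut butter: 1471 g; honey: 1750 g

Scaling factor: 57/15 = 19/5 = 3.8.
heavy cream: 3 fl oz × 19/5 ÷ 8 fl oz/cup × 238 g/cup ≈ 339 g
powdered sugar: 80 g × 19/5 ÷ 28.35 g/oz ≈ 11 oz
peanut butter: 1.5 cup × 19/5 × 258 g/cup ≈ 1471 g
honey: 325 mL × 19/5 ÷ 240 mL/cup × 340 g/cup ≈ 1750 g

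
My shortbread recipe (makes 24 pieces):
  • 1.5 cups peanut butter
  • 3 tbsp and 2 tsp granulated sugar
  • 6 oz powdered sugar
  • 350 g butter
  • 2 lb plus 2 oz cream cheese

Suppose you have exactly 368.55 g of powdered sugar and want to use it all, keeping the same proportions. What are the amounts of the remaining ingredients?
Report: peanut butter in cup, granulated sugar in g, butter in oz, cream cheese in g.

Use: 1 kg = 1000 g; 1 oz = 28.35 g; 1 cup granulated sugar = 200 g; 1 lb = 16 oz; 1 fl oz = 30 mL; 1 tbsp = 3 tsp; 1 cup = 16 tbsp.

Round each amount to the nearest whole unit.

peanut butter: 3 cup; granulated sugar: 99 g; butter: 27 oz; cream cheese: 2088 g

The original recipe has 170.1 g of powdered sugar, so the scaling factor is 368.55 ÷ 170.1 = 13/6.
peanut butter: 1.5 cup × 13/6 ≈ 3 cup
granulated sugar: (3 tbsp + 2 tsp = 11/3 tbsp) × 13/6 ÷ 16 tbsp/cup × 200 g/cup ≈ 99 g
butter: 350 g × 13/6 ÷ 28.35 g/oz ≈ 27 oz
cream cheese: (2 lb + 2 oz = 2.125 lb) × 13/6 × 16 oz/lb × 28.35 g/oz ≈ 2088 g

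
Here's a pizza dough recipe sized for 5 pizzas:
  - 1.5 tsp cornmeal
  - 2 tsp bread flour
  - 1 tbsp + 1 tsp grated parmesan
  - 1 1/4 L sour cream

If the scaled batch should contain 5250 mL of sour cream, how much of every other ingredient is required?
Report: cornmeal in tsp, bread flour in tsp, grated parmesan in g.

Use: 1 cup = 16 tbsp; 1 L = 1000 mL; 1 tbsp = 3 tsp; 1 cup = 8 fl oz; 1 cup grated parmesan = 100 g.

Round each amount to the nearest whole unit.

cornmeal: 6 tsp; bread flour: 8 tsp; grated parmesan: 35 g

The original recipe has 1250 mL of sour cream, so the scaling factor is 5250 ÷ 1250 = 21/5 = 4.2.
cornmeal: 1.5 tsp × 21/5 ≈ 6 tsp
bread flour: 2 tsp × 21/5 ≈ 8 tsp
grated parmesan: (1 tbsp + 1 tsp = 4/3 tbsp) × 21/5 ÷ 16 tbsp/cup × 100 g/cup = 35 g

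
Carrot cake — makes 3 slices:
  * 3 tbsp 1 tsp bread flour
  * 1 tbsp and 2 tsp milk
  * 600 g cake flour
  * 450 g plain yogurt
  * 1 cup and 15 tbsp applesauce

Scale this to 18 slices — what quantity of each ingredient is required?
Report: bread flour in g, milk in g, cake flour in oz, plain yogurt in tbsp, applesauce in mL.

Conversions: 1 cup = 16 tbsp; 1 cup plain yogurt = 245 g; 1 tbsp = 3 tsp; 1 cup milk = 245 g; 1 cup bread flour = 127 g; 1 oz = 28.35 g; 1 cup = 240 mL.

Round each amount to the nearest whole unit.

bread flour: 159 g; milk: 153 g; cake flour: 127 oz; plain yogurt: 176 tbsp; applesauce: 2790 mL

Scaling factor: 18/3 = 6.
bread flour: (3 tbsp + 1 tsp = 10/3 tbsp) × 6 ÷ 16 tbsp/cup × 127 g/cup ≈ 159 g
milk: (1 tbsp + 2 tsp = 5/3 tbsp) × 6 ÷ 16 tbsp/cup × 245 g/cup ≈ 153 g
cake flour: 600 g × 6 ÷ 28.35 g/oz ≈ 127 oz
plain yogurt: 450 g × 6 ÷ 245 g/cup × 16 tbsp/cup ≈ 176 tbsp
applesauce: (1 cup + 15 tbsp = 1.9375 cup) × 6 × 240 mL/cup = 2790 mL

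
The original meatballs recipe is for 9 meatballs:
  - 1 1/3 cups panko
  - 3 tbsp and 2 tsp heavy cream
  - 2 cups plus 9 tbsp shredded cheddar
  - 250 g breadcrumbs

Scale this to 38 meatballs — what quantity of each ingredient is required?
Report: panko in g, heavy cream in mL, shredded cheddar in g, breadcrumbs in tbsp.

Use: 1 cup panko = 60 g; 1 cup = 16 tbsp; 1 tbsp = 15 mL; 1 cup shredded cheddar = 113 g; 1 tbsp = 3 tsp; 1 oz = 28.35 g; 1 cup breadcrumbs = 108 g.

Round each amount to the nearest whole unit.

panko: 338 g; heavy cream: 232 mL; shredded cheddar: 1223 g; breadcrumbs: 156 tbsp

Scaling factor: 38/9.
panko: 4/3 cup × 38/9 × 60 g/cup ≈ 338 g
heavy cream: (3 tbsp + 2 tsp = 11/3 tbsp) × 38/9 × 15 mL/tbsp ≈ 232 mL
shredded cheddar: (2 cup + 9 tbsp = 2.5625 cup) × 38/9 × 113 g/cup ≈ 1223 g
breadcrumbs: 250 g × 38/9 ÷ 108 g/cup × 16 tbsp/cup ≈ 156 tbsp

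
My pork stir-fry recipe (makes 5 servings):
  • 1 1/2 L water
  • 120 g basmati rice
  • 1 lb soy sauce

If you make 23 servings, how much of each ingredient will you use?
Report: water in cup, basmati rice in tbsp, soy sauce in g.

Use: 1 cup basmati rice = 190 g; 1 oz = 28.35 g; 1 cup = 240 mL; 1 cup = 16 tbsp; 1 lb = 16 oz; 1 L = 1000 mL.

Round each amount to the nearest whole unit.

Scaling factor: 23/5 = 4.6.
water: 1.5 L × 23/5 × 1000 mL/L ÷ 240 mL/cup ≈ 29 cup
basmati rice: 120 g × 23/5 ÷ 190 g/cup × 16 tbsp/cup ≈ 46 tbsp
soy sauce: 1 lb × 23/5 × 16 oz/lb × 28.35 g/oz ≈ 2087 g

water: 29 cup; basmati rice: 46 tbsp; soy sauce: 2087 g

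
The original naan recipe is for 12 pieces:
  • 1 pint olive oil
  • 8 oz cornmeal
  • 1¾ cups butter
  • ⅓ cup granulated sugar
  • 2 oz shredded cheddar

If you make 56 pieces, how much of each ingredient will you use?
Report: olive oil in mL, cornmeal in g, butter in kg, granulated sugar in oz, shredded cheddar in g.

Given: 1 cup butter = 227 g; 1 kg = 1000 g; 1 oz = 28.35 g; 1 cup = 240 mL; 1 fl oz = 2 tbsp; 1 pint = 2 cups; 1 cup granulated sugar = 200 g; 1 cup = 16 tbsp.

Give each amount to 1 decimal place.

Scaling factor: 56/12 = 14/3.
olive oil: 1 pint × 14/3 × 2 cup/pint × 240 mL/cup = 2240.0 mL
cornmeal: 8 oz × 14/3 × 28.35 g/oz = 1058.4 g
butter: 1.75 cup × 14/3 × 227 g/cup ÷ 1000 g/kg ≈ 1.9 kg
granulated sugar: 1/3 cup × 14/3 × 200 g/cup ÷ 28.35 g/oz ≈ 11.0 oz
shredded cheddar: 2 oz × 14/3 × 28.35 g/oz = 264.6 g

olive oil: 2240.0 mL; cornmeal: 1058.4 g; butter: 1.9 kg; granulated sugar: 11.0 oz; shredded cheddar: 264.6 g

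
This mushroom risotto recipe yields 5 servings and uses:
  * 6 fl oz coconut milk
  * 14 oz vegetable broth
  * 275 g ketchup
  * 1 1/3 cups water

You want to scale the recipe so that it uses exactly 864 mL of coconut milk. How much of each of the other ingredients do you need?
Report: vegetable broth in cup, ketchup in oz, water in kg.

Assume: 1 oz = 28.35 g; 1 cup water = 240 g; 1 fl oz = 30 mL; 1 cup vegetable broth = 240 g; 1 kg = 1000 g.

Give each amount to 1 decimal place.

The original recipe has 180 mL of coconut milk, so the scaling factor is 864 ÷ 180 = 24/5 = 4.8.
vegetable broth: 14 oz × 24/5 × 28.35 g/oz ÷ 240 g/cup ≈ 7.9 cup
ketchup: 275 g × 24/5 ÷ 28.35 g/oz ≈ 46.6 oz
water: 4/3 cup × 24/5 × 240 g/cup ÷ 1000 g/kg ≈ 1.5 kg

vegetable broth: 7.9 cup; ketchup: 46.6 oz; water: 1.5 kg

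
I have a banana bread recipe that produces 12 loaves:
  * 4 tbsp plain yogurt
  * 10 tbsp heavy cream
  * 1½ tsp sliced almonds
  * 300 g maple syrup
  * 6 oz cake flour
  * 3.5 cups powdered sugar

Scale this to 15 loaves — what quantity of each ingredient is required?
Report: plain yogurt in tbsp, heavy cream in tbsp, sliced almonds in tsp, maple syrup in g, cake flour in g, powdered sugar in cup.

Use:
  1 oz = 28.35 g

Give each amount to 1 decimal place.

Scaling factor: 15/12 = 5/4 = 1.25.
plain yogurt: 4 tbsp × 5/4 = 5.0 tbsp
heavy cream: 10 tbsp × 5/4 = 12.5 tbsp
sliced almonds: 1.5 tsp × 5/4 ≈ 1.9 tsp
maple syrup: 300 g × 5/4 = 375.0 g
cake flour: 6 oz × 5/4 × 28.35 g/oz ≈ 212.6 g
powdered sugar: 3.5 cup × 5/4 ≈ 4.4 cup

plain yogurt: 5.0 tbsp; heavy cream: 12.5 tbsp; sliced almonds: 1.9 tsp; maple syrup: 375.0 g; cake flour: 212.6 g; powdered sugar: 4.4 cup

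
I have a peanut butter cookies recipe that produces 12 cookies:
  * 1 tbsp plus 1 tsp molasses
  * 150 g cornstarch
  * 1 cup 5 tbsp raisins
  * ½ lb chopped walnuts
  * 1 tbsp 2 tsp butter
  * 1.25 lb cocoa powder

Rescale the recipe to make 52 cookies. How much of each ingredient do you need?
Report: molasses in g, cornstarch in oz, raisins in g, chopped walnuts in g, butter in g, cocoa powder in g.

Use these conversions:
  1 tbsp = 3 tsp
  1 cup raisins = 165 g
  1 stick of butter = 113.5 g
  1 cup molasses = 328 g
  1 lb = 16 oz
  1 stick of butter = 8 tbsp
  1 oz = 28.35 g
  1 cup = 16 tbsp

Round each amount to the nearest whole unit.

Scaling factor: 52/12 = 13/3.
molasses: (1 tbsp + 1 tsp = 4/3 tbsp) × 13/3 ÷ 16 tbsp/cup × 328 g/cup ≈ 118 g
cornstarch: 150 g × 13/3 ÷ 28.35 g/oz ≈ 23 oz
raisins: (1 cup + 5 tbsp = 1.3125 cup) × 13/3 × 165 g/cup ≈ 938 g
chopped walnuts: 0.5 lb × 13/3 × 16 oz/lb × 28.35 g/oz ≈ 983 g
butter: (1 tbsp + 2 tsp = 5/3 tbsp) × 13/3 ÷ 8 tbsp/stick × 113.5 g/stick ≈ 102 g
cocoa powder: 1.25 lb × 13/3 × 16 oz/lb × 28.35 g/oz = 2457 g

molasses: 118 g; cornstarch: 23 oz; raisins: 938 g; chopped walnuts: 983 g; butter: 102 g; cocoa powder: 2457 g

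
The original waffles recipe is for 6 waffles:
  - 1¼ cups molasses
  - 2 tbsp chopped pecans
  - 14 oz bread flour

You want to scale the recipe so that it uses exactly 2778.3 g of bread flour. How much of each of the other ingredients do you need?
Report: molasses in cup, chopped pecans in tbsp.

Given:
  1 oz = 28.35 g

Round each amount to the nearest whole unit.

molasses: 9 cup; chopped pecans: 14 tbsp

The original recipe has 396.9 g of bread flour, so the scaling factor is 2778.3 ÷ 396.9 = 7.
molasses: 1.25 cup × 7 ≈ 9 cup
chopped pecans: 2 tbsp × 7 = 14 tbsp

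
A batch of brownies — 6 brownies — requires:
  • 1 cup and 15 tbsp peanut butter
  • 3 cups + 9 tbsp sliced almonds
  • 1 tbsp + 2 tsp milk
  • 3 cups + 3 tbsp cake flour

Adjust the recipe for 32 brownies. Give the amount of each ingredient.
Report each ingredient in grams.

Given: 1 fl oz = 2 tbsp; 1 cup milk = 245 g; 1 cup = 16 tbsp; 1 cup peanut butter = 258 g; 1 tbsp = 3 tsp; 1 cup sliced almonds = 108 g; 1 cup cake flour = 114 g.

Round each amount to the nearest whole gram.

Scaling factor: 32/6 = 16/3.
peanut butter: (1 cup + 15 tbsp = 1.9375 cup) × 16/3 × 258 g/cup = 2666 g
sliced almonds: (3 cup + 9 tbsp = 3.5625 cup) × 16/3 × 108 g/cup = 2052 g
milk: (1 tbsp + 2 tsp = 5/3 tbsp) × 16/3 ÷ 16 tbsp/cup × 245 g/cup ≈ 136 g
cake flour: (3 cup + 3 tbsp = 3.1875 cup) × 16/3 × 114 g/cup = 1938 g

peanut butter: 2666 g; sliced almonds: 2052 g; milk: 136 g; cake flour: 1938 g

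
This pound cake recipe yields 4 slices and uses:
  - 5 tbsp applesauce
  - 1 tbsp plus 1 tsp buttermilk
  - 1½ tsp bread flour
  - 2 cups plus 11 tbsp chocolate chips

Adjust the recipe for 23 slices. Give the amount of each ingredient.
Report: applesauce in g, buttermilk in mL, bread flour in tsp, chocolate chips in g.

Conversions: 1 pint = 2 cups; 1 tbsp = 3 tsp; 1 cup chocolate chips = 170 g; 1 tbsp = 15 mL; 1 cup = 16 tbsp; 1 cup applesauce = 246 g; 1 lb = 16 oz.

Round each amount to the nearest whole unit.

applesauce: 442 g; buttermilk: 115 mL; bread flour: 9 tsp; chocolate chips: 2627 g

Scaling factor: 23/4 = 5.75.
applesauce: 5 tbsp × 23/4 ÷ 16 tbsp/cup × 246 g/cup ≈ 442 g
buttermilk: (1 tbsp + 1 tsp = 4/3 tbsp) × 23/4 × 15 mL/tbsp = 115 mL
bread flour: 1.5 tsp × 23/4 ≈ 9 tsp
chocolate chips: (2 cup + 11 tbsp = 2.6875 cup) × 23/4 × 170 g/cup ≈ 2627 g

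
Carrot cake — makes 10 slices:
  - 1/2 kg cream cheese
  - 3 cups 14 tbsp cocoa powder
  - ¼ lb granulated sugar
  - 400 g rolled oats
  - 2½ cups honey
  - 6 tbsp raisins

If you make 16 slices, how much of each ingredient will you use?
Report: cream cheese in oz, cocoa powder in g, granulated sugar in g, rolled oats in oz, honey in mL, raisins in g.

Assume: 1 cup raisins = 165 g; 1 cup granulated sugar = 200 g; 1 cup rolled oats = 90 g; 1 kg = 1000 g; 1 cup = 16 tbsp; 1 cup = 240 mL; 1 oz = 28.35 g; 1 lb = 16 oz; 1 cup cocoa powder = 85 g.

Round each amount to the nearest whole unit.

Scaling factor: 16/10 = 8/5 = 1.6.
cream cheese: 0.5 kg × 8/5 × 1000 g/kg ÷ 28.35 g/oz ≈ 28 oz
cocoa powder: (3 cup + 14 tbsp = 3.875 cup) × 8/5 × 85 g/cup = 527 g
granulated sugar: 0.25 lb × 8/5 × 16 oz/lb × 28.35 g/oz ≈ 181 g
rolled oats: 400 g × 8/5 ÷ 28.35 g/oz ≈ 23 oz
honey: 2.5 cup × 8/5 × 240 mL/cup = 960 mL
raisins: 6 tbsp × 8/5 ÷ 16 tbsp/cup × 165 g/cup = 99 g

cream cheese: 28 oz; cocoa powder: 527 g; granulated sugar: 181 g; rolled oats: 23 oz; honey: 960 mL; raisins: 99 g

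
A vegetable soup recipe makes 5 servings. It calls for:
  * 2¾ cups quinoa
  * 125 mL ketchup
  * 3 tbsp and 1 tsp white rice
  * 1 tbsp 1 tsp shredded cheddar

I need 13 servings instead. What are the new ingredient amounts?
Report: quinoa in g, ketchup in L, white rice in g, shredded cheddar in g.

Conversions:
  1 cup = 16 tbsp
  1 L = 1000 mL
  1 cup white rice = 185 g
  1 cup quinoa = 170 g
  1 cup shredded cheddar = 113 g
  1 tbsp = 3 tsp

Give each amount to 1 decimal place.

quinoa: 1215.5 g; ketchup: 0.3 L; white rice: 100.2 g; shredded cheddar: 24.5 g

Scaling factor: 13/5 = 2.6.
quinoa: 2.75 cup × 13/5 × 170 g/cup = 1215.5 g
ketchup: 125 mL × 13/5 ÷ 1000 mL/L ≈ 0.3 L
white rice: (3 tbsp + 1 tsp = 10/3 tbsp) × 13/5 ÷ 16 tbsp/cup × 185 g/cup ≈ 100.2 g
shredded cheddar: (1 tbsp + 1 tsp = 4/3 tbsp) × 13/5 ÷ 16 tbsp/cup × 113 g/cup ≈ 24.5 g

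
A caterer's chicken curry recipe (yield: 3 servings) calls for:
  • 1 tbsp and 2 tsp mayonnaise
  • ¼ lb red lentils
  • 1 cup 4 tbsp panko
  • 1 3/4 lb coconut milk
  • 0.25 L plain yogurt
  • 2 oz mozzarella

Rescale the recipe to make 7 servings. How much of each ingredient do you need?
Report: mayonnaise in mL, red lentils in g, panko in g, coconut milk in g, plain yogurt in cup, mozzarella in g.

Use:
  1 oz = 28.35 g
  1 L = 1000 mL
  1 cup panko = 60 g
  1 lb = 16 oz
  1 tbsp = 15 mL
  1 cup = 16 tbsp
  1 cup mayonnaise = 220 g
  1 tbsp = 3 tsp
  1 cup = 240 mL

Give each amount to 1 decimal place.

mayonnaise: 58.3 mL; red lentils: 264.6 g; panko: 175.0 g; coconut milk: 1852.2 g; plain yogurt: 2.4 cup; mozzarella: 132.3 g

Scaling factor: 7/3.
mayonnaise: (1 tbsp + 2 tsp = 5/3 tbsp) × 7/3 × 15 mL/tbsp ≈ 58.3 mL
red lentils: 0.25 lb × 7/3 × 16 oz/lb × 28.35 g/oz = 264.6 g
panko: (1 cup + 4 tbsp = 1.25 cup) × 7/3 × 60 g/cup = 175.0 g
coconut milk: 1.75 lb × 7/3 × 16 oz/lb × 28.35 g/oz = 1852.2 g
plain yogurt: 0.25 L × 7/3 × 1000 mL/L ÷ 240 mL/cup ≈ 2.4 cup
mozzarella: 2 oz × 7/3 × 28.35 g/oz = 132.3 g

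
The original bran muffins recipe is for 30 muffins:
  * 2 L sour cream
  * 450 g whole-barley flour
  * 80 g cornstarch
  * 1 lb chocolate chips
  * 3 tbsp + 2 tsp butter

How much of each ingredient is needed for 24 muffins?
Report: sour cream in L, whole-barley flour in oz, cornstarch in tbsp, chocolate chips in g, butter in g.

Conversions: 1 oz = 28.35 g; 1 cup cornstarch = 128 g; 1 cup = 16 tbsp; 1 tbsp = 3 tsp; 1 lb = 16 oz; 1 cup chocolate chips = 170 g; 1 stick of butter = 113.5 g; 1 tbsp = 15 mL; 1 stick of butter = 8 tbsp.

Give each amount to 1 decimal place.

Scaling factor: 24/30 = 4/5 = 0.8.
sour cream: 2 L × 4/5 = 1.6 L
whole-barley flour: 450 g × 4/5 ÷ 28.35 g/oz ≈ 12.7 oz
cornstarch: 80 g × 4/5 ÷ 128 g/cup × 16 tbsp/cup = 8.0 tbsp
chocolate chips: 1 lb × 4/5 × 16 oz/lb × 28.35 g/oz ≈ 362.9 g
butter: (3 tbsp + 2 tsp = 11/3 tbsp) × 4/5 ÷ 8 tbsp/stick × 113.5 g/stick ≈ 41.6 g

sour cream: 1.6 L; whole-barley flour: 12.7 oz; cornstarch: 8.0 tbsp; chocolate chips: 362.9 g; butter: 41.6 g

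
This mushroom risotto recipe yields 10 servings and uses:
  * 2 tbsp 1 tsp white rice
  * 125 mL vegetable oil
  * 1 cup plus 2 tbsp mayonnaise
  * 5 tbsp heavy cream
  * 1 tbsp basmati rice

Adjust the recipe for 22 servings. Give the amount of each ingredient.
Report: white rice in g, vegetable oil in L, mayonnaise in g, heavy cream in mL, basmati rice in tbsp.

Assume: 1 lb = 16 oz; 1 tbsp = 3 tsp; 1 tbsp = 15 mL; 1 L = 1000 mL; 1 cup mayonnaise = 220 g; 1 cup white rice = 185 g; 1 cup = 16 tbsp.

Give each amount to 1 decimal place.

white rice: 59.4 g; vegetable oil: 0.3 L; mayonnaise: 544.5 g; heavy cream: 165.0 mL; basmati rice: 2.2 tbsp

Scaling factor: 22/10 = 11/5 = 2.2.
white rice: (2 tbsp + 1 tsp = 7/3 tbsp) × 11/5 ÷ 16 tbsp/cup × 185 g/cup ≈ 59.4 g
vegetable oil: 125 mL × 11/5 ÷ 1000 mL/L ≈ 0.3 L
mayonnaise: (1 cup + 2 tbsp = 1.125 cup) × 11/5 × 220 g/cup = 544.5 g
heavy cream: 5 tbsp × 11/5 × 15 mL/tbsp = 165.0 mL
basmati rice: 1 tbsp × 11/5 = 2.2 tbsp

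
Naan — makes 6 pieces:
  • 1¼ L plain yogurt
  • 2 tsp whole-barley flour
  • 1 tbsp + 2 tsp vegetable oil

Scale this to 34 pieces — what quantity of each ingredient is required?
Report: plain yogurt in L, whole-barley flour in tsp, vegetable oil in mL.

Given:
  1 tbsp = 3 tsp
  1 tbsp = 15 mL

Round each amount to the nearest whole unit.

Scaling factor: 34/6 = 17/3.
plain yogurt: 1.25 L × 17/3 ≈ 7 L
whole-barley flour: 2 tsp × 17/3 ≈ 11 tsp
vegetable oil: (1 tbsp + 2 tsp = 5/3 tbsp) × 17/3 × 15 mL/tbsp ≈ 142 mL

plain yogurt: 7 L; whole-barley flour: 11 tsp; vegetable oil: 142 mL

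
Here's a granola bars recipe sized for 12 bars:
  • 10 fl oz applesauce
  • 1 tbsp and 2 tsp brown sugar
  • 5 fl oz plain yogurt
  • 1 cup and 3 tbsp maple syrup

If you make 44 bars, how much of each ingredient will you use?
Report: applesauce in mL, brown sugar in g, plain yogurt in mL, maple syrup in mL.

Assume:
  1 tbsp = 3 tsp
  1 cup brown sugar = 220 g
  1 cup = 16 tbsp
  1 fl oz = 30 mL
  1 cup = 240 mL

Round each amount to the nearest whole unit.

applesauce: 1100 mL; brown sugar: 84 g; plain yogurt: 550 mL; maple syrup: 1045 mL

Scaling factor: 44/12 = 11/3.
applesauce: 10 fl oz × 11/3 × 30 mL/fl oz = 1100 mL
brown sugar: (1 tbsp + 2 tsp = 5/3 tbsp) × 11/3 ÷ 16 tbsp/cup × 220 g/cup ≈ 84 g
plain yogurt: 5 fl oz × 11/3 × 30 mL/fl oz = 550 mL
maple syrup: (1 cup + 3 tbsp = 1.1875 cup) × 11/3 × 240 mL/cup = 1045 mL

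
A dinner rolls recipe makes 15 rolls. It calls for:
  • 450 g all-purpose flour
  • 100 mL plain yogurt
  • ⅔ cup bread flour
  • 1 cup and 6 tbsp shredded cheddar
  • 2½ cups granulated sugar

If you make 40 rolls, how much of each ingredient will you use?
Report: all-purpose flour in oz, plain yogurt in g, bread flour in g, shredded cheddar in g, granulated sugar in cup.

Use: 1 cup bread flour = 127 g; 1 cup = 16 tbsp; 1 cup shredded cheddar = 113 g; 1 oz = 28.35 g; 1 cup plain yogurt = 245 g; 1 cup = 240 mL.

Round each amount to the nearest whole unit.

all-purpose flour: 42 oz; plain yogurt: 272 g; bread flour: 226 g; shredded cheddar: 414 g; granulated sugar: 7 cup

Scaling factor: 40/15 = 8/3.
all-purpose flour: 450 g × 8/3 ÷ 28.35 g/oz ≈ 42 oz
plain yogurt: 100 mL × 8/3 ÷ 240 mL/cup × 245 g/cup ≈ 272 g
bread flour: 2/3 cup × 8/3 × 127 g/cup ≈ 226 g
shredded cheddar: (1 cup + 6 tbsp = 1.375 cup) × 8/3 × 113 g/cup ≈ 414 g
granulated sugar: 2.5 cup × 8/3 ≈ 7 cup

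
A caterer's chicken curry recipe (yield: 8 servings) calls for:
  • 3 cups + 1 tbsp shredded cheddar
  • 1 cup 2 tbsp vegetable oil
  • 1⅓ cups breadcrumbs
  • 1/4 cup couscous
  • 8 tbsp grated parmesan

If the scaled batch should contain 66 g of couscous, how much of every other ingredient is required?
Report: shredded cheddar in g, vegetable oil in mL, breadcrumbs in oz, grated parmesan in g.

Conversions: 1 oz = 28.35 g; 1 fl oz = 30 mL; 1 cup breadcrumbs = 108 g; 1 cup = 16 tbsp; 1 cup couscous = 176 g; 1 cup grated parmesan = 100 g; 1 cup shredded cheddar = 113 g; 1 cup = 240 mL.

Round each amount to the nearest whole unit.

shredded cheddar: 519 g; vegetable oil: 405 mL; breadcrumbs: 8 oz; grated parmesan: 75 g

The original recipe has 44 g of couscous, so the scaling factor is 66 ÷ 44 = 3/2 = 1.5.
shredded cheddar: (3 cup + 1 tbsp = 3.0625 cup) × 3/2 × 113 g/cup ≈ 519 g
vegetable oil: (1 cup + 2 tbsp = 1.125 cup) × 3/2 × 240 mL/cup = 405 mL
breadcrumbs: 4/3 cup × 3/2 × 108 g/cup ÷ 28.35 g/oz ≈ 8 oz
grated parmesan: 8 tbsp × 3/2 ÷ 16 tbsp/cup × 100 g/cup = 75 g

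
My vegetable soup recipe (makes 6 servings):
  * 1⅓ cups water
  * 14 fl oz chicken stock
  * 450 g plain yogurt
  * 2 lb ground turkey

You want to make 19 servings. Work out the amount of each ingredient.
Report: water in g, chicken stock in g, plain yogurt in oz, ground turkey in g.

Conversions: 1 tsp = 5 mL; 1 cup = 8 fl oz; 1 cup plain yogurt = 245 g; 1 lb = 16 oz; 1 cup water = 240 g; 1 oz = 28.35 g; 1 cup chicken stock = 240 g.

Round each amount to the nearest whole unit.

Scaling factor: 19/6.
water: 4/3 cup × 19/6 × 240 g/cup ≈ 1013 g
chicken stock: 14 fl oz × 19/6 ÷ 8 fl oz/cup × 240 g/cup = 1330 g
plain yogurt: 450 g × 19/6 ÷ 28.35 g/oz ≈ 50 oz
ground turkey: 2 lb × 19/6 × 16 oz/lb × 28.35 g/oz ≈ 2873 g

water: 1013 g; chicken stock: 1330 g; plain yogurt: 50 oz; ground turkey: 2873 g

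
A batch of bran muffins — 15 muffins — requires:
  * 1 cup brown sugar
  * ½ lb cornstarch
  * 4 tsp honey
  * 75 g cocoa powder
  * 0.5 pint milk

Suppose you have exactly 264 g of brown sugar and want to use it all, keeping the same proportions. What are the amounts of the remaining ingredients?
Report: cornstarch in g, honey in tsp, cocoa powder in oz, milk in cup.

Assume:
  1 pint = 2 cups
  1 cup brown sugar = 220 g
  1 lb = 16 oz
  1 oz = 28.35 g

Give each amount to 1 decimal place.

The original recipe has 220 g of brown sugar, so the scaling factor is 264 ÷ 220 = 6/5 = 1.2.
cornstarch: 0.5 lb × 6/5 × 16 oz/lb × 28.35 g/oz ≈ 272.2 g
honey: 4 tsp × 6/5 = 4.8 tsp
cocoa powder: 75 g × 6/5 ÷ 28.35 g/oz ≈ 3.2 oz
milk: 0.5 pint × 6/5 × 2 cup/pint = 1.2 cup

cornstarch: 272.2 g; honey: 4.8 tsp; cocoa powder: 3.2 oz; milk: 1.2 cup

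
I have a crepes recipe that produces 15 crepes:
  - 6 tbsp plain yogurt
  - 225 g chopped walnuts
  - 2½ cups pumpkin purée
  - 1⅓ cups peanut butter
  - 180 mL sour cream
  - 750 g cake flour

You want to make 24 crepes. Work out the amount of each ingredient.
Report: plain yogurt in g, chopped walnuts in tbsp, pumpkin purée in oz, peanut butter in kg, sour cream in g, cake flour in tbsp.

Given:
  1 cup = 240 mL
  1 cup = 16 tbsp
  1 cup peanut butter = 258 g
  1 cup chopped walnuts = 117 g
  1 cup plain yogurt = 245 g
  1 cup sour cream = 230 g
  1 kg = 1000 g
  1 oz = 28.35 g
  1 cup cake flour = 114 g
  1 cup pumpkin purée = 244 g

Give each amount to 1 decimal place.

Scaling factor: 24/15 = 8/5 = 1.6.
plain yogurt: 6 tbsp × 8/5 ÷ 16 tbsp/cup × 245 g/cup = 147.0 g
chopped walnuts: 225 g × 8/5 ÷ 117 g/cup × 16 tbsp/cup ≈ 49.2 tbsp
pumpkin purée: 2.5 cup × 8/5 × 244 g/cup ÷ 28.35 g/oz ≈ 34.4 oz
peanut butter: 4/3 cup × 8/5 × 258 g/cup ÷ 1000 g/kg ≈ 0.6 kg
sour cream: 180 mL × 8/5 ÷ 240 mL/cup × 230 g/cup = 276.0 g
cake flour: 750 g × 8/5 ÷ 114 g/cup × 16 tbsp/cup ≈ 168.4 tbsp

plain yogurt: 147.0 g; chopped walnuts: 49.2 tbsp; pumpkin purée: 34.4 oz; peanut butter: 0.6 kg; sour cream: 276.0 g; cake flour: 168.4 tbsp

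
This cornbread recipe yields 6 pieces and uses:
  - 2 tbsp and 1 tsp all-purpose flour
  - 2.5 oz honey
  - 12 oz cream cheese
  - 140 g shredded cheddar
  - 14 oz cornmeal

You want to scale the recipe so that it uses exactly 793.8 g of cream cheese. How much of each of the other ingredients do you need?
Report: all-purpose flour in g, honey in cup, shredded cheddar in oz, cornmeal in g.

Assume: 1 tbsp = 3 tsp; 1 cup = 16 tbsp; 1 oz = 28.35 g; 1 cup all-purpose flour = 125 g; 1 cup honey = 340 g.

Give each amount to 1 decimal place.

all-purpose flour: 42.5 g; honey: 0.5 cup; shredded cheddar: 11.5 oz; cornmeal: 926.1 g

The original recipe has 340.2 g of cream cheese, so the scaling factor is 793.8 ÷ 340.2 = 7/3.
all-purpose flour: (2 tbsp + 1 tsp = 7/3 tbsp) × 7/3 ÷ 16 tbsp/cup × 125 g/cup ≈ 42.5 g
honey: 2.5 oz × 7/3 × 28.35 g/oz ÷ 340 g/cup ≈ 0.5 cup
shredded cheddar: 140 g × 7/3 ÷ 28.35 g/oz ≈ 11.5 oz
cornmeal: 14 oz × 7/3 × 28.35 g/oz = 926.1 g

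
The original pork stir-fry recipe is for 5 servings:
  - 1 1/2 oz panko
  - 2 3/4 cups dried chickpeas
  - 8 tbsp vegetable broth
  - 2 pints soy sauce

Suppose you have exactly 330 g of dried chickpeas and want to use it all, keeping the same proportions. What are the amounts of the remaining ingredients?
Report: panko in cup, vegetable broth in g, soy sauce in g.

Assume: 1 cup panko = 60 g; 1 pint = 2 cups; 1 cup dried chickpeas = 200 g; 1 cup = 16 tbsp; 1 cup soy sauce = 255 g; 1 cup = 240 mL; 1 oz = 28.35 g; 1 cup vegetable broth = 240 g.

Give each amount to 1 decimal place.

The original recipe has 550 g of dried chickpeas, so the scaling factor is 330 ÷ 550 = 3/5 = 0.6.
panko: 1.5 oz × 3/5 × 28.35 g/oz ÷ 60 g/cup ≈ 0.4 cup
vegetable broth: 8 tbsp × 3/5 ÷ 16 tbsp/cup × 240 g/cup = 72.0 g
soy sauce: 2 pint × 3/5 × 2 cup/pint × 255 g/cup = 612.0 g

panko: 0.4 cup; vegetable broth: 72.0 g; soy sauce: 612.0 g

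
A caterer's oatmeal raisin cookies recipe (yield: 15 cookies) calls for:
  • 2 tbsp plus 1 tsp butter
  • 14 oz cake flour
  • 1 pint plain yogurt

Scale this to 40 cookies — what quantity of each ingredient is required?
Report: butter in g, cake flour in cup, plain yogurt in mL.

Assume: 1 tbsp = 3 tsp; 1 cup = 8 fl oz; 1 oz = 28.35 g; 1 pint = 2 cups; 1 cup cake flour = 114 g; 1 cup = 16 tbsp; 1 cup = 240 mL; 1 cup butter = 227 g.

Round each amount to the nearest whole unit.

Scaling factor: 40/15 = 8/3.
butter: (2 tbsp + 1 tsp = 7/3 tbsp) × 8/3 ÷ 16 tbsp/cup × 227 g/cup ≈ 88 g
cake flour: 14 oz × 8/3 × 28.35 g/oz ÷ 114 g/cup ≈ 9 cup
plain yogurt: 1 pint × 8/3 × 2 cup/pint × 240 mL/cup = 1280 mL

butter: 88 g; cake flour: 9 cup; plain yogurt: 1280 mL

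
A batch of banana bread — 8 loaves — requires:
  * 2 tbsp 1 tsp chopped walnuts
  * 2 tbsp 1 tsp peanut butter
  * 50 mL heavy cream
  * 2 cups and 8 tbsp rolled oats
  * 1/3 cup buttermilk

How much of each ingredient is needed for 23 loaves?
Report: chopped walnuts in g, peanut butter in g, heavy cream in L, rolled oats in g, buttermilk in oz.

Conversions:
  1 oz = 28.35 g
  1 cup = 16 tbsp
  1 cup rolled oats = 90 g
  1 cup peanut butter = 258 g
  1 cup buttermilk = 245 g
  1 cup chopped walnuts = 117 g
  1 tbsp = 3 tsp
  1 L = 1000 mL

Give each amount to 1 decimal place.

chopped walnuts: 49.1 g; peanut butter: 108.2 g; heavy cream: 0.1 L; rolled oats: 646.9 g; buttermilk: 8.3 oz

Scaling factor: 23/8 = 2.875.
chopped walnuts: (2 tbsp + 1 tsp = 7/3 tbsp) × 23/8 ÷ 16 tbsp/cup × 117 g/cup ≈ 49.1 g
peanut butter: (2 tbsp + 1 tsp = 7/3 tbsp) × 23/8 ÷ 16 tbsp/cup × 258 g/cup ≈ 108.2 g
heavy cream: 50 mL × 23/8 ÷ 1000 mL/L ≈ 0.1 L
rolled oats: (2 cup + 8 tbsp = 2.5 cup) × 23/8 × 90 g/cup ≈ 646.9 g
buttermilk: 1/3 cup × 23/8 × 245 g/cup ÷ 28.35 g/oz ≈ 8.3 oz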